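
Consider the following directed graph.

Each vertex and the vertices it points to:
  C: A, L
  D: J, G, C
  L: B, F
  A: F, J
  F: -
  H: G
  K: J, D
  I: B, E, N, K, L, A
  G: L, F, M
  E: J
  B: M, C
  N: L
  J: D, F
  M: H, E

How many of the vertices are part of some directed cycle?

10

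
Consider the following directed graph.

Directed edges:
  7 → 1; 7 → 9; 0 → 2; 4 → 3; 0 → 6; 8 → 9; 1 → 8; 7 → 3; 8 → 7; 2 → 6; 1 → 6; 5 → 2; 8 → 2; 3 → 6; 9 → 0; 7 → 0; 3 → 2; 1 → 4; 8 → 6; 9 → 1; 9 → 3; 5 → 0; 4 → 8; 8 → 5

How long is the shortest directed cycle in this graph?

3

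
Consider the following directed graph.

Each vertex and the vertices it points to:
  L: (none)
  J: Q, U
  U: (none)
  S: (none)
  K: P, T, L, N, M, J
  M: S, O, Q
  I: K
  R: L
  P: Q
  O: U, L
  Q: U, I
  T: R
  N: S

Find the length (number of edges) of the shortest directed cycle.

4

For each vertex v, BFS finds the shortest path from v back to v.
The shortest such closed walk is I → K → M → Q → I, length 4.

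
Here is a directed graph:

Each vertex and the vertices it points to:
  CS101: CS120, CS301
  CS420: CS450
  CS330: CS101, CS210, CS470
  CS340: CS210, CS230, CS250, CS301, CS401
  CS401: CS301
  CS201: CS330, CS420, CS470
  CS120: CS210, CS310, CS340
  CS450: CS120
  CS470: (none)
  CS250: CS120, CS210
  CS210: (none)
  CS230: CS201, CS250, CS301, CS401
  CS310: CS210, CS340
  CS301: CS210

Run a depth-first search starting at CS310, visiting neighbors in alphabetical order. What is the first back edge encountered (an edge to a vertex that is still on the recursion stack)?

CS120→CS310

DFS from CS310 (visiting neighbors in alphabetical order); mark gray on enter, black on exit:
CS310 gray
  CS210 gray
  CS210 black
  CS340 gray
    CS340→CS210: CS210 black — skip
    CS230 gray
      CS201 gray
        CS330 gray
          CS101 gray
            CS120 gray
              CS120→CS210: CS210 black — skip
              CS120→CS310: CS310 is gray → back edge
First back edge: CS120 → CS310.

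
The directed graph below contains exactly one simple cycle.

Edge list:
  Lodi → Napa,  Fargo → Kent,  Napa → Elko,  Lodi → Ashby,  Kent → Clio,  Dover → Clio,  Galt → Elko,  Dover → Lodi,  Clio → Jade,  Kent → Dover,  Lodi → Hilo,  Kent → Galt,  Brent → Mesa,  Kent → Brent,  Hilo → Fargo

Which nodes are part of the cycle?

Hilo, Kent, Lodi, Dover, Fargo

DFS with gray/black marking from Kent:
Kent gray
  Dover gray
    Lodi gray
      Ashby gray
      Ashby black
      Hilo gray
        Fargo gray
          Fargo→Kent: Kent is gray → back edge
Back edge closes the cycle Kent → Dover → Lodi → Hilo → Fargo → Kent; its vertices are {Hilo, Kent, Lodi, Dover, Fargo}.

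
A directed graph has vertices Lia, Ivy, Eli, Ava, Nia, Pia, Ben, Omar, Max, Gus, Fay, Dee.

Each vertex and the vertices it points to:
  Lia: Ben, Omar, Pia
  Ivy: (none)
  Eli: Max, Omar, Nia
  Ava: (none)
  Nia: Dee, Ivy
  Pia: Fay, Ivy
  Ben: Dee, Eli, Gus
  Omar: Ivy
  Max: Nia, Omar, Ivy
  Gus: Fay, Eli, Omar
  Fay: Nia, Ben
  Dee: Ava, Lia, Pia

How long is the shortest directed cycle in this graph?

For each vertex v, BFS finds the shortest path from v back to v.
The shortest such closed walk is Ben → Gus → Fay → Ben, length 3.

3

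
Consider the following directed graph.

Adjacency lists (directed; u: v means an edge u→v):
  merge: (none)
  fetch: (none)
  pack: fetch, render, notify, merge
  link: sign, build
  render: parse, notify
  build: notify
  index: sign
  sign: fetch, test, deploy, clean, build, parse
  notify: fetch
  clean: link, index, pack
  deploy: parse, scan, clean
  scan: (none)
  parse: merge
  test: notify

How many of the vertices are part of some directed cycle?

A vertex is on a directed cycle iff it belongs to a strongly connected component of size ≥ 2 (or has a self-loop).
The vertices on cycles are {link, sign, clean, index, deploy} — 5 in total.

5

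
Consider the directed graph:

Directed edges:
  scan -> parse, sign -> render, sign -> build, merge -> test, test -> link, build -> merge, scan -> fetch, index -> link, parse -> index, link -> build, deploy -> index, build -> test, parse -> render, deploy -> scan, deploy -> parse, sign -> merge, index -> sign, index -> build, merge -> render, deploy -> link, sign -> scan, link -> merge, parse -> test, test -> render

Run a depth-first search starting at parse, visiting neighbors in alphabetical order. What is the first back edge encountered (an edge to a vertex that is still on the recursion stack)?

DFS from parse (visiting neighbors in alphabetical order); mark gray on enter, black on exit:
parse gray
  index gray
    build gray
      merge gray
        render gray
        render black
        test gray
          link gray
            link→build: build is gray → back edge
First back edge: link → build.

link->build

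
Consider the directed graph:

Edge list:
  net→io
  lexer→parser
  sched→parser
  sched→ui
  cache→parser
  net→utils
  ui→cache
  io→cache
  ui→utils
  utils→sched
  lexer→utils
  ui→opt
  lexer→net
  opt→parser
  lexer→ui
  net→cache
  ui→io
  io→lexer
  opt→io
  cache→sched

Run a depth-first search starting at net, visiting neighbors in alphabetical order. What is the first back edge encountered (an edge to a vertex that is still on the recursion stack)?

ui→cache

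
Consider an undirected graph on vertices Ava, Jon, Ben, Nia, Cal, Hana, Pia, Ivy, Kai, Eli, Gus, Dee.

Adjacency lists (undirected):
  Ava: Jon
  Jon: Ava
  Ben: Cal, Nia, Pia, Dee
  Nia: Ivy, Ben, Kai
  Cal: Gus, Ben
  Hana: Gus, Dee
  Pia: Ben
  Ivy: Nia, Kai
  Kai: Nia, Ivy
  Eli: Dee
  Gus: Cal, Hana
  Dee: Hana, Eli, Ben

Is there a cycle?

Yes

DFS, tracking each vertex's parent; an edge to a visited non-parent vertex closes a cycle.
Start from Cal:
visit Cal (parent –)
  visit Gus (parent Cal)
    Gus–Cal: parent, skip
    visit Hana (parent Gus)
      Hana–Gus: parent, skip
      visit Dee (parent Hana)
        Dee–Hana: parent, skip
        visit Eli (parent Dee)
          Eli–Dee: parent, skip
        visit Ben (parent Dee)
          Ben–Cal: Cal visited and ≠ parent → cycle
Cycle: Cal – Gus – Hana – Dee – Ben – Cal.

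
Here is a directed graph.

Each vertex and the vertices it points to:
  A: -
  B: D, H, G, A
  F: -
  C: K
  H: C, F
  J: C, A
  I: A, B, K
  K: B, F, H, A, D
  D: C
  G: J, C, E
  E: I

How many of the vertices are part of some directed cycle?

9

A vertex is on a directed cycle iff it belongs to a strongly connected component of size ≥ 2 (or has a self-loop).
The vertices on cycles are {B, C, D, E, G, H, I, J, K} — 9 in total.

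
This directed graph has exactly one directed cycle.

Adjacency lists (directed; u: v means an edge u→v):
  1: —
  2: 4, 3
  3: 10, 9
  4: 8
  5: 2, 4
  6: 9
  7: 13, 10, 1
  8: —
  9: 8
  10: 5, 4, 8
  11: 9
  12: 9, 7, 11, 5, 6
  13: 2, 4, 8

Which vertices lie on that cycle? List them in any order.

DFS with gray/black marking from 10:
10 gray
  5 gray
    2 gray
      4 gray
        8 gray
        8 black
      4 black
      3 gray
        3→10: 10 is gray → back edge
Back edge closes the cycle 10 → 5 → 2 → 3 → 10; its vertices are {2, 3, 5, 10}.

2, 3, 5, 10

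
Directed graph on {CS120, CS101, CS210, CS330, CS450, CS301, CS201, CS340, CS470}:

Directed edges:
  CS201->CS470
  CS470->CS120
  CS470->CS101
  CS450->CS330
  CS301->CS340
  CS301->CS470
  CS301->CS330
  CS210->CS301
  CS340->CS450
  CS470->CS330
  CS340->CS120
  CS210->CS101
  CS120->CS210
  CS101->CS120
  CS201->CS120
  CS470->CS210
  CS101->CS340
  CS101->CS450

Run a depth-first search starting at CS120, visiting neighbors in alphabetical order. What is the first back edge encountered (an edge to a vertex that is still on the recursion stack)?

CS101->CS120

DFS from CS120 (visiting neighbors in alphabetical order); mark gray on enter, black on exit:
CS120 gray
  CS210 gray
    CS101 gray
      CS101→CS120: CS120 is gray → back edge
First back edge: CS101 → CS120.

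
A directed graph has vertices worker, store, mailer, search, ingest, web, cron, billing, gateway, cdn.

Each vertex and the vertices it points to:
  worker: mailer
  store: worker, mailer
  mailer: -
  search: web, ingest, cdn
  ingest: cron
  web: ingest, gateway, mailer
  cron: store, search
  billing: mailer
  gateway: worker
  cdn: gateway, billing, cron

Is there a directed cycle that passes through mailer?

No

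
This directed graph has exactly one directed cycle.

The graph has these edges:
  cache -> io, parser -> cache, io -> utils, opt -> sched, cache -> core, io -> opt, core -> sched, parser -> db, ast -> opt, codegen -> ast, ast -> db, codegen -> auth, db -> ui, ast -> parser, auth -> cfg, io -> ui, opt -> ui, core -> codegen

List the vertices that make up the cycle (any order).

DFS with gray/black marking from cache:
cache gray
  io gray
    opt gray
      ui gray
      ui black
      sched gray
      sched black
    opt black
    io→ui: ui black — skip
    utils gray
    utils black
  io black
  core gray
    core→sched: sched black — skip
    codegen gray
      auth gray
        cfg gray
        cfg black
      auth black
      ast gray
        ast→opt: opt black — skip
        parser gray
          parser→cache: cache is gray → back edge
Back edge closes the cycle cache → core → codegen → ast → parser → cache; its vertices are {ast, core, cache, parser, codegen}.

ast, core, cache, parser, codegen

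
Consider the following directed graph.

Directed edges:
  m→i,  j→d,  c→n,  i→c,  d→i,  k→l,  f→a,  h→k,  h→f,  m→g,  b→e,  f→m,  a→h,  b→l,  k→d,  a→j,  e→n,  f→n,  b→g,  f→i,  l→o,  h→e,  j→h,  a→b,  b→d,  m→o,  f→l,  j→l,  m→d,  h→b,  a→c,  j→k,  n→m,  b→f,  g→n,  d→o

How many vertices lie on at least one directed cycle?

11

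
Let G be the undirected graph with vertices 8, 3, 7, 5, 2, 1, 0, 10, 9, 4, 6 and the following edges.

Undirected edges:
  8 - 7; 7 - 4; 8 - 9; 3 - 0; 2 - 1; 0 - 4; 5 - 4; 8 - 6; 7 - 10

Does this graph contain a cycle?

No

DFS, tracking each vertex's parent; an edge to a visited non-parent vertex closes a cycle.
Start from 7:
visit 7 (parent –)
  visit 10 (parent 7)
    10–7: parent, skip
  visit 8 (parent 7)
    8–7: parent, skip
    visit 6 (parent 8)
      6–8: parent, skip
    visit 9 (parent 8)
      9–8: parent, skip
  visit 4 (parent 7)
    visit 0 (parent 4)
      0–4: parent, skip
      visit 3 (parent 0)
        3–0: parent, skip
    4–7: parent, skip
    visit 5 (parent 4)
      5–4: parent, skip
visit 2 (parent –)
  visit 1 (parent 2)
    1–2: parent, skip
No non-parent visited neighbor found — the graph is a forest.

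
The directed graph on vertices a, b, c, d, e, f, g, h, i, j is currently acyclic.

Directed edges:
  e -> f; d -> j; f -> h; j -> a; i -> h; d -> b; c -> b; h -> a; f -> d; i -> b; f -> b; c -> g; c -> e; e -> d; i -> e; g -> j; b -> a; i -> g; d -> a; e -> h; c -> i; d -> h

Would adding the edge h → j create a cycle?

No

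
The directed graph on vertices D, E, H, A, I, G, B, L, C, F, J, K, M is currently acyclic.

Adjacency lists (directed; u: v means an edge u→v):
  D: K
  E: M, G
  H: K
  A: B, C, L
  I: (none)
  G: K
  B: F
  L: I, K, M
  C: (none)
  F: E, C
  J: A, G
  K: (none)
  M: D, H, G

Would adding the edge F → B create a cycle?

Yes

Adding F→B creates a cycle iff B can already reach F.
Path from B: B → F.
So B → … → F → B is a cycle.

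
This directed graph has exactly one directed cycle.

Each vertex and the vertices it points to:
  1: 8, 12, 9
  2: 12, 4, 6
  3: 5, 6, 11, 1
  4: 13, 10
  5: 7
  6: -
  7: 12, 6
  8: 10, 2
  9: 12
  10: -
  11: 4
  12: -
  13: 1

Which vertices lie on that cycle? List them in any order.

1, 2, 4, 8, 13

DFS with gray/black marking from 1:
1 gray
  8 gray
    10 gray
    10 black
    2 gray
      12 gray
      12 black
      4 gray
        13 gray
          13→1: 1 is gray → back edge
Back edge closes the cycle 1 → 8 → 2 → 4 → 13 → 1; its vertices are {1, 2, 4, 8, 13}.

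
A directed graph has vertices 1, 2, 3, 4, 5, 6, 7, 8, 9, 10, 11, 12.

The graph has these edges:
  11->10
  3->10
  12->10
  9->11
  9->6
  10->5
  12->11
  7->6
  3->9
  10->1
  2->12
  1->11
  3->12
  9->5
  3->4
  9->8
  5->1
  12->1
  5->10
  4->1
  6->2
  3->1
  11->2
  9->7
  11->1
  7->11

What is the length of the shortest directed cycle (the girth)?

2

For each vertex v, BFS finds the shortest path from v back to v.
The shortest such closed walk is 5 → 10 → 5, length 2.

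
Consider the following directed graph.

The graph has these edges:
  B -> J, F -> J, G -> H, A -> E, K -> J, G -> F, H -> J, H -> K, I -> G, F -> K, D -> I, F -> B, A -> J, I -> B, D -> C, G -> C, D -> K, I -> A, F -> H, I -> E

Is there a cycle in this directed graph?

No

DFS with white/gray/black marking, starting from C:
C gray
C black
A gray
  J gray
  J black
  E gray
  E black
A black
B gray
  B→J: J black — skip
B black
D gray
  K gray
    K→J: J black — skip
  K black
  D→C: C black — skip
  I gray
    I→A: A black — skip
    I→E: E black — skip
    G gray
      G→C: C black — skip
      H gray
        H→J: J black — skip
        H→K: K black — skip
      H black
      F gray
        F→B: B black — skip
        F→J: J black — skip
        F→K: K black — skip
        F→H: H black — skip
      F black
    G black
    I→B: B black — skip
  I black
D black
Every edge goes to a white or black vertex — no back edge, so the graph is acyclic.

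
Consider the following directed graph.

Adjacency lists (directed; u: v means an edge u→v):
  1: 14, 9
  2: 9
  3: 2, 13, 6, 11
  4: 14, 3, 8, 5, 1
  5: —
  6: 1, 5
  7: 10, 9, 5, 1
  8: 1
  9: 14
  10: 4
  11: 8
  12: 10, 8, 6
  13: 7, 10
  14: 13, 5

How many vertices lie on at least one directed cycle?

12

A vertex is on a directed cycle iff it belongs to a strongly connected component of size ≥ 2 (or has a self-loop).
The vertices on cycles are {1, 2, 3, 4, 6, 7, 8, 9, 10, 11, 13, 14} — 12 in total.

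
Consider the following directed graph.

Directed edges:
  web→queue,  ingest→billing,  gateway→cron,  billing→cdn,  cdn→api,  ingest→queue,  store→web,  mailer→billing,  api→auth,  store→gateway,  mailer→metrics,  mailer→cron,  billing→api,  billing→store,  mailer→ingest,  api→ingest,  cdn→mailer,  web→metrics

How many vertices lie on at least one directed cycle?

A vertex is on a directed cycle iff it belongs to a strongly connected component of size ≥ 2 (or has a self-loop).
The vertices on cycles are {api, cdn, ingest, mailer, billing} — 5 in total.

5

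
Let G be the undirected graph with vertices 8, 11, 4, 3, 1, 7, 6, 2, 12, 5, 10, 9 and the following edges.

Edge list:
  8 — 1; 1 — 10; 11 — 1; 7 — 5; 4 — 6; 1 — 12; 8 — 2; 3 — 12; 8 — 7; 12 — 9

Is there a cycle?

No

DFS, tracking each vertex's parent; an edge to a visited non-parent vertex closes a cycle.
Start from 7:
visit 7 (parent –)
  visit 8 (parent 7)
    8–7: parent, skip
    visit 1 (parent 8)
      visit 10 (parent 1)
        10–1: parent, skip
      visit 12 (parent 1)
        visit 3 (parent 12)
          3–12: parent, skip
        12–1: parent, skip
        visit 9 (parent 12)
          9–12: parent, skip
      1–8: parent, skip
      visit 11 (parent 1)
        11–1: parent, skip
    visit 2 (parent 8)
      2–8: parent, skip
  visit 5 (parent 7)
    5–7: parent, skip
visit 4 (parent –)
  visit 6 (parent 4)
    6–4: parent, skip
No non-parent visited neighbor found — the graph is a forest.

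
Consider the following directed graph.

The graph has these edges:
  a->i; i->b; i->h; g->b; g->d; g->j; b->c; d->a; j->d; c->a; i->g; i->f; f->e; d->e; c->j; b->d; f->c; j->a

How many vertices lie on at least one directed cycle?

A vertex is on a directed cycle iff it belongs to a strongly connected component of size ≥ 2 (or has a self-loop).
The vertices on cycles are {a, b, c, d, f, g, i, j} — 8 in total.

8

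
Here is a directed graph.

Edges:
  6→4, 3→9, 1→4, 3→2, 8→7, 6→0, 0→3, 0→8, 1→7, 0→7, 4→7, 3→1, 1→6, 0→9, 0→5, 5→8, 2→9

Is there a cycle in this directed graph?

Yes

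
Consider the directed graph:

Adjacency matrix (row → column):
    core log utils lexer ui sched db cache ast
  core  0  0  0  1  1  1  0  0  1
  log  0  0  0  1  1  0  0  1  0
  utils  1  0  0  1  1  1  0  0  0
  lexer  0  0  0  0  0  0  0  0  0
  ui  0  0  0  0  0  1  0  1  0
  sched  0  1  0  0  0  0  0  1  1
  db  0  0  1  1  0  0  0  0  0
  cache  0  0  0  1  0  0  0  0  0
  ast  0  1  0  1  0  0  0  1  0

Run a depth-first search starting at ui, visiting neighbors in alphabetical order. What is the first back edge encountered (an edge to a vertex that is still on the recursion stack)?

DFS from ui (visiting neighbors in alphabetical order); mark gray on enter, black on exit:
ui gray
  cache gray
    lexer gray
    lexer black
  cache black
  sched gray
    ast gray
      ast→cache: cache black — skip
      ast→lexer: lexer black — skip
      log gray
        log→cache: cache black — skip
        log→lexer: lexer black — skip
        log→ui: ui is gray → back edge
First back edge: log → ui.

log->ui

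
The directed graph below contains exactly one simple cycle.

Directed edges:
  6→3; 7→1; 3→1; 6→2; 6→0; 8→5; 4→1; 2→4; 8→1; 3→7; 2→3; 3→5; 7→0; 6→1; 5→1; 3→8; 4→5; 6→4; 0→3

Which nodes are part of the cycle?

DFS with gray/black marking from 0:
0 gray
  3 gray
    5 gray
      1 gray
      1 black
    5 black
    8 gray
      8→5: 5 black — skip
      8→1: 1 black — skip
    8 black
    3→1: 1 black — skip
    7 gray
      7→1: 1 black — skip
      7→0: 0 is gray → back edge
Back edge closes the cycle 0 → 3 → 7 → 0; its vertices are {0, 3, 7}.

0, 3, 7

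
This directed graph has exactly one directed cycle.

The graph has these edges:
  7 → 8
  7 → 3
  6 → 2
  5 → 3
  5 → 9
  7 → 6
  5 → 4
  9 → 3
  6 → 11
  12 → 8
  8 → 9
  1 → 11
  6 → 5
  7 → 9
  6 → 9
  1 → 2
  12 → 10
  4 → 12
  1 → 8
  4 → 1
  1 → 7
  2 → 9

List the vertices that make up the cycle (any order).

1, 4, 5, 6, 7

DFS with gray/black marking from 4:
4 gray
  12 gray
    8 gray
      9 gray
        3 gray
        3 black
      9 black
    8 black
    10 gray
    10 black
  12 black
  1 gray
    2 gray
      2→9: 9 black — skip
    2 black
    11 gray
    11 black
    7 gray
      7→9: 9 black — skip
      7→3: 3 black — skip
      6 gray
        5 gray
          5→3: 3 black — skip
          5→9: 9 black — skip
          5→4: 4 is gray → back edge
Back edge closes the cycle 4 → 1 → 7 → 6 → 5 → 4; its vertices are {1, 4, 5, 6, 7}.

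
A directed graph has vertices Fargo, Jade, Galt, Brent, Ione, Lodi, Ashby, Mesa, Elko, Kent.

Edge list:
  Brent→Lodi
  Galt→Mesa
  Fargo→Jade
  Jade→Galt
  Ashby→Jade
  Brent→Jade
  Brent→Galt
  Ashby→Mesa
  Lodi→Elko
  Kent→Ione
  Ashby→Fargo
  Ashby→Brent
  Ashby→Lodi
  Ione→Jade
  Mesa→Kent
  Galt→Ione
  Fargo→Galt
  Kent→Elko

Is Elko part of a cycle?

Elko lies on a cycle iff there is a path from Elko back to itself.
Exploring from Elko, it never reaches itself; equivalently, its strongly connected component is a singleton.

No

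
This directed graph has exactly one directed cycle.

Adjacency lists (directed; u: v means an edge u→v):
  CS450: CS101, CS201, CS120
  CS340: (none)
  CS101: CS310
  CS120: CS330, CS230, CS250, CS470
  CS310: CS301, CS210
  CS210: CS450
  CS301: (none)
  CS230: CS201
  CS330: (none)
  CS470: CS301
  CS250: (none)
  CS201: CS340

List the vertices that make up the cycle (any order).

DFS with gray/black marking from CS450:
CS450 gray
  CS101 gray
    CS310 gray
      CS301 gray
      CS301 black
      CS210 gray
        CS210→CS450: CS450 is gray → back edge
Back edge closes the cycle CS450 → CS101 → CS310 → CS210 → CS450; its vertices are {CS101, CS210, CS310, CS450}.

CS101, CS210, CS310, CS450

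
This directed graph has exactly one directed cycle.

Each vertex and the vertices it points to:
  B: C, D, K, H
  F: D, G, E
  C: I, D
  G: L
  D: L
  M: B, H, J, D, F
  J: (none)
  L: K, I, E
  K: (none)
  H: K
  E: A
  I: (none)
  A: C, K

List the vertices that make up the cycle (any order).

DFS with gray/black marking from E:
E gray
  A gray
    C gray
      I gray
      I black
      D gray
        L gray
          K gray
          K black
          L→I: I black — skip
          L→E: E is gray → back edge
Back edge closes the cycle E → A → C → D → L → E; its vertices are {A, C, D, E, L}.

A, C, D, E, L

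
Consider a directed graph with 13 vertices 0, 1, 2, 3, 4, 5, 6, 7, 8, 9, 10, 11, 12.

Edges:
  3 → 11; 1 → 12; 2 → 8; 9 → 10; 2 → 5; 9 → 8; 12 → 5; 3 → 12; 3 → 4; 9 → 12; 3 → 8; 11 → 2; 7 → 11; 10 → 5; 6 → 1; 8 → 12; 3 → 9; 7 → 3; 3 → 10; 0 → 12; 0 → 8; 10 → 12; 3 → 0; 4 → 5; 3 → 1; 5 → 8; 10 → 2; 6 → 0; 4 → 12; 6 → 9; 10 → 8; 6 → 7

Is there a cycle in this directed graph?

Yes

DFS with white/gray/black marking, starting from 7:
7 gray
  11 gray
    2 gray
      5 gray
        8 gray
          12 gray
            12→5: 5 is gray → back edge
Back edge found, so a cycle exists: 5 → 8 → 12 → 5.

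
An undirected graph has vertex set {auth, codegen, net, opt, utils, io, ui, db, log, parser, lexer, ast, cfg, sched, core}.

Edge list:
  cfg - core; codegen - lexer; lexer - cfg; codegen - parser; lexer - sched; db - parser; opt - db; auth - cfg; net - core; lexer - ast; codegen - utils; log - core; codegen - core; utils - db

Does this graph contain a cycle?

Yes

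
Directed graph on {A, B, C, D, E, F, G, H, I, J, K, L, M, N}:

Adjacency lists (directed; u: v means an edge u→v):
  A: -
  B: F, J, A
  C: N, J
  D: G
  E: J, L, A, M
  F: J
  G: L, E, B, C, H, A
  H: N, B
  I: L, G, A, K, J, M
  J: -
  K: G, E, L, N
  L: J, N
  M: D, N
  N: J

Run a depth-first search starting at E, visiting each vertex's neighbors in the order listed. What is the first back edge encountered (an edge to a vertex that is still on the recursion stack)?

G→E

DFS from E (visiting each vertex's neighbors in the order listed); mark gray on enter, black on exit:
E gray
  J gray
  J black
  L gray
    L→J: J black — skip
    N gray
      N→J: J black — skip
    N black
  L black
  A gray
  A black
  M gray
    D gray
      G gray
        G→L: L black — skip
        G→E: E is gray → back edge
First back edge: G → E.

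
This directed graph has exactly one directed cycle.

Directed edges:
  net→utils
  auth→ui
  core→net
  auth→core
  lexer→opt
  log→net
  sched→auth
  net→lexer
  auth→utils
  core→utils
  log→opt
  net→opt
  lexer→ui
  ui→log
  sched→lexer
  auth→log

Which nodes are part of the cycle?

ui, log, net, lexer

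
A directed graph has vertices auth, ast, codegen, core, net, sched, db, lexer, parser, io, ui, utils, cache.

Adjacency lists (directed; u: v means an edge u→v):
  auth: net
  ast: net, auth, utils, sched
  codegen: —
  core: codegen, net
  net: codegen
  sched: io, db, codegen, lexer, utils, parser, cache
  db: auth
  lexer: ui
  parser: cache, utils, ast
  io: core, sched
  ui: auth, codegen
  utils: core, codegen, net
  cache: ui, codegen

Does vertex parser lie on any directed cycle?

parser is on a cycle iff parser can reach itself via ≥1 edge.
parser → ast → sched → parser — yes.

Yes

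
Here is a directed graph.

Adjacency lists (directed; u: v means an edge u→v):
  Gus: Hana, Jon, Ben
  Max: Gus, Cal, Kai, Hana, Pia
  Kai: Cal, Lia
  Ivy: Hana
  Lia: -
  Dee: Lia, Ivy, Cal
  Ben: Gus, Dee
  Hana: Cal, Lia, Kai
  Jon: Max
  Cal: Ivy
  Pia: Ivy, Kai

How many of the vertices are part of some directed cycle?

8

A vertex is on a directed cycle iff it belongs to a strongly connected component of size ≥ 2 (or has a self-loop).
The vertices on cycles are {Ben, Cal, Gus, Ivy, Jon, Kai, Max, Hana} — 8 in total.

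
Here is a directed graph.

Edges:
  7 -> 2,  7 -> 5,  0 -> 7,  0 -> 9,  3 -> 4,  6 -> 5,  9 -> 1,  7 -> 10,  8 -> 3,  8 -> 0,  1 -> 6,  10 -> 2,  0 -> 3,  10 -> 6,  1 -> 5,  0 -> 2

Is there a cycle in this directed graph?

No

DFS with white/gray/black marking, starting from 6:
6 gray
  5 gray
  5 black
6 black
0 gray
  7 gray
    7→5: 5 black — skip
    2 gray
    2 black
    10 gray
      10→2: 2 black — skip
      10→6: 6 black — skip
    10 black
  7 black
  0→2: 2 black — skip
  9 gray
    1 gray
      1→5: 5 black — skip
      1→6: 6 black — skip
    1 black
  9 black
  3 gray
    4 gray
    4 black
  3 black
0 black
8 gray
  8→0: 0 black — skip
  8→3: 3 black — skip
8 black
Every edge goes to a white or black vertex — no back edge, so the graph is acyclic.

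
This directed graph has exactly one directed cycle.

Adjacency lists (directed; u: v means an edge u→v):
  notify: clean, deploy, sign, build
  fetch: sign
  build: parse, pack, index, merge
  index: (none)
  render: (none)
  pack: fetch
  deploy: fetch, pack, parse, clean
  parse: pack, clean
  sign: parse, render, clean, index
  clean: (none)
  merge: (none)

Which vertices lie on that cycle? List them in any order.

DFS with gray/black marking from sign:
sign gray
  parse gray
    pack gray
      fetch gray
        fetch→sign: sign is gray → back edge
Back edge closes the cycle sign → parse → pack → fetch → sign; its vertices are {pack, sign, fetch, parse}.

pack, sign, fetch, parse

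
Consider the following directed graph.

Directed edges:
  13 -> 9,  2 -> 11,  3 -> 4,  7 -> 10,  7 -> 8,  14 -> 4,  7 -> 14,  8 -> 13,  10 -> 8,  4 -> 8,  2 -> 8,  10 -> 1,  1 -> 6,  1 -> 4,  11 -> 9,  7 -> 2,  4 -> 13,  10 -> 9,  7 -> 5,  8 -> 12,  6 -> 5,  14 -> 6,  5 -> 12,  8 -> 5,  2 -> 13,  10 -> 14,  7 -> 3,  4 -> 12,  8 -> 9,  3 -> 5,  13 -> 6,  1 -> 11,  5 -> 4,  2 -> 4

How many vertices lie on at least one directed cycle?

5

A vertex is on a directed cycle iff it belongs to a strongly connected component of size ≥ 2 (or has a self-loop).
The vertices on cycles are {4, 5, 6, 8, 13} — 5 in total.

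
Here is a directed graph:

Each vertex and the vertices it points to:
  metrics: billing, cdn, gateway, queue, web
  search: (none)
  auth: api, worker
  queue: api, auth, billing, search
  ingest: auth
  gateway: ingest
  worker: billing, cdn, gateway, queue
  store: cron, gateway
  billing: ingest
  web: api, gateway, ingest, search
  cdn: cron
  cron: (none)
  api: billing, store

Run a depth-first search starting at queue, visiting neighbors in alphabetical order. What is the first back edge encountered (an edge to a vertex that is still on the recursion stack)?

DFS from queue (visiting neighbors in alphabetical order); mark gray on enter, black on exit:
queue gray
  api gray
    billing gray
      ingest gray
        auth gray
          auth→api: api is gray → back edge
First back edge: auth → api.

auth→api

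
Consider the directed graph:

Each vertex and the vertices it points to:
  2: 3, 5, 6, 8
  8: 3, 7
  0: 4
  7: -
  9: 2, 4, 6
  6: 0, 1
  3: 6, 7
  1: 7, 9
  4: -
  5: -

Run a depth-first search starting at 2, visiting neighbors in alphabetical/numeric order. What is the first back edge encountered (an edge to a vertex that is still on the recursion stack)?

DFS from 2 (visiting neighbors in alphabetical/numeric order); mark gray on enter, black on exit:
2 gray
  3 gray
    6 gray
      0 gray
        4 gray
        4 black
      0 black
      1 gray
        7 gray
        7 black
        9 gray
          9→2: 2 is gray → back edge
First back edge: 9 → 2.

9→2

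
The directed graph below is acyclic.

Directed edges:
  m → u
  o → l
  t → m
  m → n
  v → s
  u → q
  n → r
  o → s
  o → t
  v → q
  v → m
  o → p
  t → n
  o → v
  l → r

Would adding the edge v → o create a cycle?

Yes

Adding v→o creates a cycle iff o can already reach v.
Path from o: o → v.
So o → … → v → o is a cycle.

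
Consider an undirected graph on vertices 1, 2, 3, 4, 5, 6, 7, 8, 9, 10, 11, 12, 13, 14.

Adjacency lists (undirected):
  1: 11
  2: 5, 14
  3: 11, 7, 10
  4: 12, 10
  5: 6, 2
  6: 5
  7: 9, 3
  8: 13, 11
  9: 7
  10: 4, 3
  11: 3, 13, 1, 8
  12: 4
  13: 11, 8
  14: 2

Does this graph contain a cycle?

DFS, tracking each vertex's parent; an edge to a visited non-parent vertex closes a cycle.
Start from 9:
visit 9 (parent –)
  visit 7 (parent 9)
    7–9: parent, skip
    visit 3 (parent 7)
      visit 11 (parent 3)
        11–3: parent, skip
        visit 13 (parent 11)
          13–11: parent, skip
          visit 8 (parent 13)
            8–13: parent, skip
            8–11: 11 visited and ≠ parent → cycle
Cycle: 11 – 13 – 8 – 11.

Yes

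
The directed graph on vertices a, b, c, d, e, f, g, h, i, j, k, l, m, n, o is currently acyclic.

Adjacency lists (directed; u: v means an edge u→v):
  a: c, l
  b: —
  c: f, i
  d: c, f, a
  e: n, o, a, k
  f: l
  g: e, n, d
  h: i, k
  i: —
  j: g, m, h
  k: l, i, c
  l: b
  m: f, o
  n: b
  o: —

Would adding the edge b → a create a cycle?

Adding b→a creates a cycle iff a can already reach b.
Path from a: a → l → b.
So a → … → b → a is a cycle.

Yes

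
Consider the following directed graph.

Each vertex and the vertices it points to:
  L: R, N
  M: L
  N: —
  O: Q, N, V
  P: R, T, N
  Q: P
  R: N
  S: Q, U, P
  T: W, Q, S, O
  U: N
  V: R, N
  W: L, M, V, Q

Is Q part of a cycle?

Q is on a cycle iff Q can reach itself via ≥1 edge.
Q → P → T → Q — yes.

Yes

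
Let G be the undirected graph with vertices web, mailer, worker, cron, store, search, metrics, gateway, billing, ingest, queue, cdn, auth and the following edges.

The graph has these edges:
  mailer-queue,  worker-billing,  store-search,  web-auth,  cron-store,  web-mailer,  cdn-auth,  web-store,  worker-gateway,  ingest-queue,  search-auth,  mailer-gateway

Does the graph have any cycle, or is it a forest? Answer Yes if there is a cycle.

DFS, tracking each vertex's parent; an edge to a visited non-parent vertex closes a cycle.
Start from web:
visit web (parent –)
  visit store (parent web)
    store–web: parent, skip
    visit cron (parent store)
      cron–store: parent, skip
    visit search (parent store)
      search–store: parent, skip
      visit auth (parent search)
        auth–search: parent, skip
        auth–web: web visited and ≠ parent → cycle
Cycle: web – store – search – auth – web.

Yes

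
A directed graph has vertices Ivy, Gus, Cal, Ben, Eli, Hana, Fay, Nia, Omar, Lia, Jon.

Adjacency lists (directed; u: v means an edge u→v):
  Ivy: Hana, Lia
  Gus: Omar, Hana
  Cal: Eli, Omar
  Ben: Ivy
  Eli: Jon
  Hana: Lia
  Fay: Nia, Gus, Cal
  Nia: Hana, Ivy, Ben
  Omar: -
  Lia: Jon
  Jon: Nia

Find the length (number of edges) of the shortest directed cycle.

For each vertex v, BFS finds the shortest path from v back to v.
The shortest such closed walk is Nia → Ivy → Lia → Jon → Nia, length 4.

4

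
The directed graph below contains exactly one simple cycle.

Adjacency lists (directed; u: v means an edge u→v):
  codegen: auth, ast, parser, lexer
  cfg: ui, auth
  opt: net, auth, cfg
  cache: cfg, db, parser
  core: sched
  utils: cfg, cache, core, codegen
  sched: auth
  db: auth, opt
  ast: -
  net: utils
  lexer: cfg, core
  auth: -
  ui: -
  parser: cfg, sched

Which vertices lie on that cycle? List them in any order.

db, net, opt, cache, utils

DFS with gray/black marking from net:
net gray
  utils gray
    cfg gray
      ui gray
      ui black
      auth gray
      auth black
    cfg black
    cache gray
      cache→cfg: cfg black — skip
      db gray
        db→auth: auth black — skip
        opt gray
          opt→net: net is gray → back edge
Back edge closes the cycle net → utils → cache → db → opt → net; its vertices are {db, net, opt, cache, utils}.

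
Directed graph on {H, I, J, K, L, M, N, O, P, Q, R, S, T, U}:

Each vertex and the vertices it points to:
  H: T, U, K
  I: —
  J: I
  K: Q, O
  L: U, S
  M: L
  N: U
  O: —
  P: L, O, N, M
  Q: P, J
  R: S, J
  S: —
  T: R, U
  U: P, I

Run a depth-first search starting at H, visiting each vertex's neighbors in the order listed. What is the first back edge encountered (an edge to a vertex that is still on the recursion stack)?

L->U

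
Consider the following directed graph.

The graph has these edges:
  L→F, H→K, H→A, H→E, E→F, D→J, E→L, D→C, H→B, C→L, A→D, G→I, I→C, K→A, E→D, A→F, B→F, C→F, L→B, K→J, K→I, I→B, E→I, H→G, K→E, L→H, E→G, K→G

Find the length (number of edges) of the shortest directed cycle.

3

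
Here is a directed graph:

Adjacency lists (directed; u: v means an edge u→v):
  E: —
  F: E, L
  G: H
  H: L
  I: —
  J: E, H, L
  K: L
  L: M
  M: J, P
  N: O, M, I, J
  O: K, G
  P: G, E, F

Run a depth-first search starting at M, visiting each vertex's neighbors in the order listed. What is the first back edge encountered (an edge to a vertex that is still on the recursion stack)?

L->M

DFS from M (visiting each vertex's neighbors in the order listed); mark gray on enter, black on exit:
M gray
  J gray
    E gray
    E black
    H gray
      L gray
        L→M: M is gray → back edge
First back edge: L → M.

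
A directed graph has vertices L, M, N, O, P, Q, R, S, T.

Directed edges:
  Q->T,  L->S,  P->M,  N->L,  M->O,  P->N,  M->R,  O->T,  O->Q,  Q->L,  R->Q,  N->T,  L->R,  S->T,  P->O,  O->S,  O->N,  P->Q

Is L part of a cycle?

Yes

L is on a cycle iff L can reach itself via ≥1 edge.
L → R → Q → L — yes.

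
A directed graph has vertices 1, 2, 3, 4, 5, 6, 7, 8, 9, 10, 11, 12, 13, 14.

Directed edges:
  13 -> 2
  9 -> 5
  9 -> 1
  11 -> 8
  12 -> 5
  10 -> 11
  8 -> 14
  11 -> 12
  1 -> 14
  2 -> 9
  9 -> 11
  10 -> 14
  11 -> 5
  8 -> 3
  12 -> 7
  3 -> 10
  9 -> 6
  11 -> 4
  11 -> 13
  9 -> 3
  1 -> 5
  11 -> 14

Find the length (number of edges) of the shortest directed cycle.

4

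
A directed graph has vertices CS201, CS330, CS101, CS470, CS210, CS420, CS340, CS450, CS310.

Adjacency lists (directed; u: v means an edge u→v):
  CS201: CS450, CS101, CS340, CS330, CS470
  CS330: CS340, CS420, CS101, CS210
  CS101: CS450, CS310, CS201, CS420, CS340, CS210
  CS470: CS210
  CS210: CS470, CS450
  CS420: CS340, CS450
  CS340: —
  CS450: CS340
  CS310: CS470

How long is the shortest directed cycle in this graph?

2

For each vertex v, BFS finds the shortest path from v back to v.
The shortest such closed walk is CS101 → CS201 → CS101, length 2.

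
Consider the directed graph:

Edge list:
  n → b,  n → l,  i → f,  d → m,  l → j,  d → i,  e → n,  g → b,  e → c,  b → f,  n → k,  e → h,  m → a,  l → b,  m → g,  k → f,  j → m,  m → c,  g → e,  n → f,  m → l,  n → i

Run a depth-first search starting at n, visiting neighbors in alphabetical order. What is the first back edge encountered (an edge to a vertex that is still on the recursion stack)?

e→n

DFS from n (visiting neighbors in alphabetical order); mark gray on enter, black on exit:
n gray
  b gray
    f gray
    f black
  b black
  n→f: f black — skip
  i gray
    i→f: f black — skip
  i black
  k gray
    k→f: f black — skip
  k black
  l gray
    l→b: b black — skip
    j gray
      m gray
        a gray
        a black
        c gray
        c black
        g gray
          g→b: b black — skip
          e gray
            e→c: c black — skip
            h gray
            h black
            e→n: n is gray → back edge
First back edge: e → n.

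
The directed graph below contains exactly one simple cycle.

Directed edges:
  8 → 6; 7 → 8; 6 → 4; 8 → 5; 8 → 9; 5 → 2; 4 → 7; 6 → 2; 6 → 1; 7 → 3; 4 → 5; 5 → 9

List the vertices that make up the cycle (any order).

DFS with gray/black marking from 4:
4 gray
  7 gray
    8 gray
      9 gray
      9 black
      6 gray
        1 gray
        1 black
        6→4: 4 is gray → back edge
Back edge closes the cycle 4 → 7 → 8 → 6 → 4; its vertices are {4, 6, 7, 8}.

4, 6, 7, 8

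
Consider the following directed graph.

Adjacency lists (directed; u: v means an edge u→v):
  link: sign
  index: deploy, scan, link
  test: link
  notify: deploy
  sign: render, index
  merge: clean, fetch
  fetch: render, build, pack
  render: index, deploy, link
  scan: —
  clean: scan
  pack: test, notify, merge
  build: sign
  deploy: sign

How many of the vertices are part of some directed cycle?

8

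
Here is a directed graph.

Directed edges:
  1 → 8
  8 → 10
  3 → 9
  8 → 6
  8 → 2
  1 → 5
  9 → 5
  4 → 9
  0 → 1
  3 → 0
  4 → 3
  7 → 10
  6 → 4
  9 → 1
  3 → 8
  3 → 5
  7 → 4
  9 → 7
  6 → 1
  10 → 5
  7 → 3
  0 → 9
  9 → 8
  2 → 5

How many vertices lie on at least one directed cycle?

A vertex is on a directed cycle iff it belongs to a strongly connected component of size ≥ 2 (or has a self-loop).
The vertices on cycles are {0, 1, 3, 4, 6, 7, 8, 9} — 8 in total.

8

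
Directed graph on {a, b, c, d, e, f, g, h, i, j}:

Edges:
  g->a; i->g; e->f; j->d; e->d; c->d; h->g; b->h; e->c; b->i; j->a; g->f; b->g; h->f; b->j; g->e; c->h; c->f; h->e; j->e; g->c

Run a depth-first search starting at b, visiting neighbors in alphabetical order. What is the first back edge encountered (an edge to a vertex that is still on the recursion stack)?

DFS from b (visiting neighbors in alphabetical order); mark gray on enter, black on exit:
b gray
  g gray
    a gray
    a black
    c gray
      d gray
      d black
      f gray
      f black
      h gray
        e gray
          e→c: c is gray → back edge
First back edge: e → c.

e→c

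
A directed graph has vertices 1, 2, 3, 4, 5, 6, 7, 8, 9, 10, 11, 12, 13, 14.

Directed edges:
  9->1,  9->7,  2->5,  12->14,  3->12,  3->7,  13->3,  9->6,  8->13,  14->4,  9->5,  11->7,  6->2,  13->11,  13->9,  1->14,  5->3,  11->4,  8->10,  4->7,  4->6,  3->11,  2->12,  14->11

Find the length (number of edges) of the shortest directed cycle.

5

For each vertex v, BFS finds the shortest path from v back to v.
The shortest such closed walk is 6 → 2 → 12 → 14 → 4 → 6, length 5.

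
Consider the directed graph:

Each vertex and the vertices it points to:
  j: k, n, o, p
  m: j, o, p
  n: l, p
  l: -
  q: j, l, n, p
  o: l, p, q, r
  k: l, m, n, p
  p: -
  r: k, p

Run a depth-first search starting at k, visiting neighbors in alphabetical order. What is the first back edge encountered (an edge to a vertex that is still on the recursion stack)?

j->k

DFS from k (visiting neighbors in alphabetical order); mark gray on enter, black on exit:
k gray
  l gray
  l black
  m gray
    j gray
      j→k: k is gray → back edge
First back edge: j → k.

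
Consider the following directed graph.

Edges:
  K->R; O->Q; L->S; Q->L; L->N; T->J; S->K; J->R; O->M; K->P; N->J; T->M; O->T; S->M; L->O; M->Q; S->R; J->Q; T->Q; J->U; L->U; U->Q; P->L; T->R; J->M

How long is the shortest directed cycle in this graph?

3

For each vertex v, BFS finds the shortest path from v back to v.
The shortest such closed walk is L → O → Q → L, length 3.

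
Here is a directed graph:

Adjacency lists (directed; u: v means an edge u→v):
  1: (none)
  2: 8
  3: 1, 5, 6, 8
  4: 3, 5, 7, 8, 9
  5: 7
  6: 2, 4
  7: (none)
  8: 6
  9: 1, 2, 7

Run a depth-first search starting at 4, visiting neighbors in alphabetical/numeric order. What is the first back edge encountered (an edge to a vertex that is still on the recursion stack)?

DFS from 4 (visiting neighbors in alphabetical/numeric order); mark gray on enter, black on exit:
4 gray
  3 gray
    1 gray
    1 black
    5 gray
      7 gray
      7 black
    5 black
    6 gray
      2 gray
        8 gray
          8→6: 6 is gray → back edge
First back edge: 8 → 6.

8→6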